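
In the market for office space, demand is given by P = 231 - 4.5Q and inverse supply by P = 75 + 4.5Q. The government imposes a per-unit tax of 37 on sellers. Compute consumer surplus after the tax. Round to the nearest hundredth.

393.36

Without the tax, 231 - 4.5Q = 75 + 4.5Q so Q* = 17.3333 and P* = 153.
A tax on sellers shifts supply up by 37: 231 - 4.5Q = 75 + 4.5Q + 37, so Q_t = 13.2222. Buyers pay P_b = 171.5; sellers receive P_s = P_b - 37 = 134.5.
Consumer surplus is the triangle under demand above P_b: (1/2)(13.2222)(231 - 171.5) = 393.3611.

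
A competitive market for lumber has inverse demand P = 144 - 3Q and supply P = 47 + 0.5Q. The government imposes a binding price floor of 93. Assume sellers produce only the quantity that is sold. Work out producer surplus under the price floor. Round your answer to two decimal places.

709.75

Without the control, 144 - 3Q = 47 + 0.5Q so Q* = 27.7143 and P* = 60.8571.
At the floor price 93, quantity demanded is (144 - 93)/3 = 17; demand is the short side, so Q = 17 trades at P = 93.
The supply price at Q = 17 is 55.5. PS is the trapezoid between 93 and supply over [0, 17]: (1/2)[(93 - 47) + (93 - 55.5)](17) = 709.75.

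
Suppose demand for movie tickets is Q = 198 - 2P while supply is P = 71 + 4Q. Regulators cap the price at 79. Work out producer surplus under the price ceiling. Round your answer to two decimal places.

8.00

Rewriting demand in inverse form: P = 99 - 0.5Q.
Without the control, 99 - 0.5Q = 71 + 4Q so Q* = 6.2222 and P* = 95.8889.
At P = 79, sellers supply (79 - 71)/4 = 2 while buyers want more, so the quantity traded is 2 at price 79.
PS is the triangle above supply below 79: (1/2)(2)(79 - 71) = 8.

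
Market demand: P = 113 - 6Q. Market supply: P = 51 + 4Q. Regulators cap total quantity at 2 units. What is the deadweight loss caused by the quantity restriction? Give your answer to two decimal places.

Unrestricted equilibrium: Q* = (113 - 51)/(6 + 4) = 6.2.
At Q = 2 the demand price is 113 - 6(2) = 101 and the supply price is 51 + 4(2) = 59.
Deadweight loss is the triangle between the curves from 2 to 6.2: (1/2)(101 - 59)(6.2 - 2) = 88.2.

88.20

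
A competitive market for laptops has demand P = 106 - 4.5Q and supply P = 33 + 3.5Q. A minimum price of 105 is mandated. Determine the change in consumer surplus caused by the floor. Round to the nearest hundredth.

-187.24

Free-market equilibrium: 106 - 4.5Q = 33 + 3.5Q gives Q* = 9.125, P* = 64.9375.
At P = 105, buyers demand (106 - 105)/4.5 = 0.2222 while sellers would supply more, so the quantity traded is 0.2222 at price 105.
CS goes from (1/2)(9.125)(41.0625) = 187.3477 to 0.1111 (computed as (106 - 105)(0.2222) - (1/2)(4.5)(0.2222)^2), a change of -187.2365.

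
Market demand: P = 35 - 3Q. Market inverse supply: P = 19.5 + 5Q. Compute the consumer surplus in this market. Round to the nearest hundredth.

Equilibrium: 35 - 3Q = 19.5 + 5Q, so Q* = 1.9375 and P* = 29.1875.
The demand choke price is 35, so CS = (1/2)(Q*)(35 - P*) = (1/2)(1.9375)(5.8125) = 5.6309.

5.63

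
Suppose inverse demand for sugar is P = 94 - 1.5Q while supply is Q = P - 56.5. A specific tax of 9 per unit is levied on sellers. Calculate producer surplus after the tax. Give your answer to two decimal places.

Rewriting supply in inverse form: P = 56.5 + Q.
Pre-tax equilibrium: 94 - 1.5Q = 56.5 + Q gives Q* = 15, P* = 71.5.
With the tax, sellers need 9 more per unit: 94 - 1.5Q = 56.5 + Q + 9, so Q_t = 11.4. Buyers pay P_b = 76.9; sellers receive P_s = P_b - 9 = 67.9.
Producer surplus is the triangle above supply below P_s: (1/2)(11.4)(67.9 - 56.5) = 64.98.

64.98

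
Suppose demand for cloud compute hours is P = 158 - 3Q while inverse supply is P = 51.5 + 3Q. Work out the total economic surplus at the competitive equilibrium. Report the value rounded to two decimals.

Set 158 - 3Q = 51.5 + 3Q, which gives 106.5 = 6Q, so Q* = 17.75 and P* = 158 - 3(17.75) = 104.75.
CS = (1/2)(17.75)(53.25) = 472.5938 and PS = (1/2)(17.75)(53.25) = 472.5938, so total surplus = 945.1875.

945.19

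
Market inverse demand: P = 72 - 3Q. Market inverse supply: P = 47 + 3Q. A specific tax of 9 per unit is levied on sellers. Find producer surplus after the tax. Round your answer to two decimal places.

Pre-tax equilibrium: 72 - 3Q = 47 + 3Q gives Q* = 4.1667, P* = 59.5.
A tax on sellers shifts supply up by 9: 72 - 3Q = 47 + 3Q + 9, so Q_t = 2.6667. Buyers pay P_b = 64; sellers receive P_s = P_b - 9 = 55.
Producer surplus is the triangle above supply below P_s: (1/2)(2.6667)(55 - 47) = 10.6667.

10.67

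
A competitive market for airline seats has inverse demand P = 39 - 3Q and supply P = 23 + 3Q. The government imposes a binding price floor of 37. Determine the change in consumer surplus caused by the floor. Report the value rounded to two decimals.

Free-market equilibrium: 39 - 3Q = 23 + 3Q gives Q* = 2.6667, P* = 31.
At the floor price 37, quantity demanded is (39 - 37)/3 = 0.6667; demand is the short side, so Q = 0.6667 trades at P = 37.
CS goes from (1/2)(2.6667)(8) = 10.6667 to 0.6667 (computed as (39 - 37)(0.6667) - (1/2)(3)(0.6667)^2), a change of -10.

-10.00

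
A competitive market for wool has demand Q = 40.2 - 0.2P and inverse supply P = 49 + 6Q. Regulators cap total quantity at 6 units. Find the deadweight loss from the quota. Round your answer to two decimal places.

336.18

Rewriting demand in inverse form: P = 201 - 5Q.
Unrestricted equilibrium: Q* = (201 - 49)/(5 + 6) = 13.8182.
At Q = 6 the demand price is 201 - 5(6) = 171 and the supply price is 49 + 6(6) = 85.
Deadweight loss is the triangle between the curves from 6 to 13.8182: (1/2)(171 - 85)(13.8182 - 6) = 336.1818.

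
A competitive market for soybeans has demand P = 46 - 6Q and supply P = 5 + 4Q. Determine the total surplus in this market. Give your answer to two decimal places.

84.05

Setting demand equal to supply, 41 = 10Q, so Q* = 4.1 and P* = 21.4.
CS = (1/2)(4.1)(24.6) = 50.43 and PS = (1/2)(4.1)(16.4) = 33.62, so total surplus = 84.05.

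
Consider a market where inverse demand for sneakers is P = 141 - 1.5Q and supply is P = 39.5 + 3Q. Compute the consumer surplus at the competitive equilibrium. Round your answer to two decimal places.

Setting demand equal to supply, 101.5 = 4.5Q, so Q* = 22.5556 and P* = 107.1667.
The demand choke price is 141, so CS = (1/2)(Q*)(141 - P*) = (1/2)(22.5556)(33.8333) = 381.5648.

381.56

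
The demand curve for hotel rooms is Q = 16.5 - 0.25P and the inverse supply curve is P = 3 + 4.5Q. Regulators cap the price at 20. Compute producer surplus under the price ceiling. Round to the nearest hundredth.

Rewriting demand in inverse form: P = 66 - 4Q.
Free-market equilibrium: 66 - 4Q = 3 + 4.5Q gives Q* = 7.4118, P* = 36.3529.
At P = 20, sellers supply (20 - 3)/4.5 = 3.7778 while buyers want more, so the quantity traded is 3.7778 at price 20.
PS is the triangle above supply below 20: (1/2)(3.7778)(20 - 3) = 32.1111.

32.11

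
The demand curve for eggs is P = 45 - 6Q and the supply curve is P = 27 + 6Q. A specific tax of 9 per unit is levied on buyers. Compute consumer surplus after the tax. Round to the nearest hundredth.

Pre-tax equilibrium: 45 - 6Q = 27 + 6Q gives Q* = 1.5, P* = 36.
A tax on buyers shifts demand down by 9: (45 - 9) - 6Q = 27 + 6Q, so Q_t = 0.75. Buyers pay P_b = 40.5; sellers receive P_s = P_b - 9 = 31.5.
Consumer surplus is the triangle under demand above P_b: (1/2)(0.75)(45 - 40.5) = 1.6875.

1.69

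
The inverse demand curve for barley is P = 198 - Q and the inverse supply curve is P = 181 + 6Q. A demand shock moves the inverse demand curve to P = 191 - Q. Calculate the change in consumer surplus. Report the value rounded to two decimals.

-1.93

Initial equilibrium: Q_0 = 2.4286, P_0 = 195.5714; CS_0 = (1/2)(2.4286)(2.4286) = 2.949, PS_0 = (1/2)(2.4286)(14.5714) = 17.6939.
New equilibrium: 191 - Q = 181 + 6Q gives Q_1 = 1.4286, P_1 = 189.5714; CS_1 = 1.0204, PS_1 = 6.1224.
Change in consumer surplus = 1.0204 - 2.949 = -1.9286.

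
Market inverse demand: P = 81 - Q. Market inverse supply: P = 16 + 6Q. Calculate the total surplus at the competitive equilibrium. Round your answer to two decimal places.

Equilibrium: 81 - Q = 16 + 6Q, so Q* = 9.2857 and P* = 71.7143.
CS = (1/2)(9.2857)(9.2857) = 43.1122 and PS = (1/2)(9.2857)(55.7143) = 258.6735, so total surplus = 301.7857.

301.79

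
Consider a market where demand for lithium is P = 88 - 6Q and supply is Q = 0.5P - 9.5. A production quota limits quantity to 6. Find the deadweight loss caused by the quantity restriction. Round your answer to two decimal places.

Rewriting supply in inverse form: P = 19 + 2Q.
Unrestricted equilibrium: Q* = (88 - 19)/(6 + 2) = 8.625.
At Q = 6 the demand price is 88 - 6(6) = 52 and the supply price is 19 + 2(6) = 31.
Deadweight loss is the triangle between the curves from 6 to 8.625: (1/2)(52 - 31)(8.625 - 6) = 27.5625.

27.56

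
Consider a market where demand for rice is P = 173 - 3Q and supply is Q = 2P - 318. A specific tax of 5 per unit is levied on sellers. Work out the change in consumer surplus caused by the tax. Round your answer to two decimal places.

Rewriting supply in inverse form: P = 159 + 0.5Q.
Without the tax, 173 - 3Q = 159 + 0.5Q so Q* = 4 and P* = 161.
With the tax, sellers need 5 more per unit: 173 - 3Q = 159 + 0.5Q + 5, so Q_t = 2.5714. Buyers pay P_b = 165.2857; sellers receive P_s = P_b - 5 = 160.2857.
Consumers lose the trapezoid between P* and P_b out to Q_t plus the triangle from Q_t to Q*: change in CS = 9.9184 - 24 = -14.0816.

-14.08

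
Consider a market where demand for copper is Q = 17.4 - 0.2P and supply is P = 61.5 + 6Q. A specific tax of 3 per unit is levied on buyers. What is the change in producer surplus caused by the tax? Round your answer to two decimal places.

Rewriting demand in inverse form: P = 87 - 5Q.
Without the tax, 87 - 5Q = 61.5 + 6Q so Q* = 2.3182 and P* = 75.4091.
A tax on buyers shifts demand down by 3: (87 - 3) - 5Q = 61.5 + 6Q, so Q_t = 2.0455. Buyers pay P_b = 76.7727; sellers receive P_s = P_b - 3 = 73.7727.
Producers lose the trapezoid between P_s and P* out to Q_t plus the triangle from Q_t to Q*: change in PS = 12.5517 - 16.1219 = -3.5702.

-3.57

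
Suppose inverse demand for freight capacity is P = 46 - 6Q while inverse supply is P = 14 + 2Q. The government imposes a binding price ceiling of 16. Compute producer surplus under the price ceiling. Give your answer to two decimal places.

Without the control, 46 - 6Q = 14 + 2Q so Q* = 4 and P* = 22.
At the ceiling price 16, quantity supplied is (16 - 14)/2 = 1; supply is the short side, so Q = 1 trades at P = 16.
PS is the triangle above supply below 16: (1/2)(1)(16 - 14) = 1.

1.00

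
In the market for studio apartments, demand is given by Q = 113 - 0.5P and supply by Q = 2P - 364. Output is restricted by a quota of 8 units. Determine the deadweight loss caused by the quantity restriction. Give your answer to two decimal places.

115.20

Rewriting demand in inverse form: P = 226 - 2Q.
Rewriting supply in inverse form: P = 182 + 0.5Q.
Without the quota, 226 - 2Q = 182 + 0.5Q gives Q* = 17.6.
At Q = 8 the demand price is 226 - 2(8) = 210 and the supply price is 182 + 0.5(8) = 186.
Deadweight loss is the triangle between the curves from 8 to 17.6: (1/2)(210 - 186)(17.6 - 8) = 115.2.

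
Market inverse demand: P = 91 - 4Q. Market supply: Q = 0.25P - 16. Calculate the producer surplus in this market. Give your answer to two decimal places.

Rewriting supply in inverse form: P = 64 + 4Q.
Setting demand equal to supply, 27 = 8Q, so Q* = 3.375 and P* = 77.5.
The supply curve's price intercept is 64, so PS = (1/2)(Q*)(P* - 64) = (1/2)(3.375)(13.5) = 22.7812.

22.78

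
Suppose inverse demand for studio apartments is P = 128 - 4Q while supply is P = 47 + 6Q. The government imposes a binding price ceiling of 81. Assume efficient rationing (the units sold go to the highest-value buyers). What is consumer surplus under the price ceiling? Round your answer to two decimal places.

Without the control, 128 - 4Q = 47 + 6Q so Q* = 8.1 and P* = 95.6.
At the ceiling price 81, quantity supplied is (81 - 47)/6 = 5.6667; supply is the short side, so Q = 5.6667 trades at P = 81.
The demand price at Q = 5.6667 is 105.3333. CS is the trapezoid between demand and 81 over [0, 5.6667]: (1/2)[(128 - 81) + (105.3333 - 81)](5.6667) = 202.1111.

202.11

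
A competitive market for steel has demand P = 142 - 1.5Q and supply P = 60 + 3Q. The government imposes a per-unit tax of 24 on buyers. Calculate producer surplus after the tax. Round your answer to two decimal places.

Without the tax, 142 - 1.5Q = 60 + 3Q so Q* = 18.2222 and P* = 114.6667.
With the tax, buyers' net willingness to pay falls by 24: (142 - 24) - 1.5Q = 60 + 3Q, so Q_t = 12.8889. Buyers pay P_b = 122.6667; sellers receive P_s = P_b - 24 = 98.6667.
PS = (1/2)(Q_t)(P_s - 60) = (1/2)(12.8889)(38.6667) = 249.1852.

249.19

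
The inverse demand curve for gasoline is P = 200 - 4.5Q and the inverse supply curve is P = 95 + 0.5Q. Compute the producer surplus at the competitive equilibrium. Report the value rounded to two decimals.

110.25

Equilibrium: 200 - 4.5Q = 95 + 0.5Q, so Q* = 21 and P* = 105.5.
PS is the area between P* and the supply curve from 0 to Q*: (1/2)(21)(10.5) = 110.25.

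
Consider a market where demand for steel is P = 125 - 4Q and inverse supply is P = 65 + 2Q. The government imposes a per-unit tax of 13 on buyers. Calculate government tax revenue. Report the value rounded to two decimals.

Without the tax, 125 - 4Q = 65 + 2Q so Q* = 10 and P* = 85.
With the tax, buyers' net willingness to pay falls by 13: (125 - 13) - 4Q = 65 + 2Q, so Q_t = 7.8333. Buyers pay P_b = 93.6667; sellers receive P_s = P_b - 13 = 80.6667.
Tax revenue = t x Q_t = 13 x 7.8333 = 101.8333.

101.83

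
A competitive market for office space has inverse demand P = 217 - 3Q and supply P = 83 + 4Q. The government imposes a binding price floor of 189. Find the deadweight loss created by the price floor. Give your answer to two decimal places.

336.79

Free-market equilibrium: 217 - 3Q = 83 + 4Q gives Q* = 19.1429, P* = 159.5714.
At the floor price 189, quantity demanded is (217 - 189)/3 = 9.3333; demand is the short side, so Q = 9.3333 trades at P = 189.
At Q = 9.3333 the demand price is 189 and the supply price is 120.3333. Deadweight loss is the triangle between the curves from 9.3333 to 19.1429: (1/2)(189 - 120.3333)(19.1429 - 9.3333) = 336.7937.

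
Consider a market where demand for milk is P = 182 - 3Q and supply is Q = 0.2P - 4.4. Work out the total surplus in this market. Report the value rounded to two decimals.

1600.00

Rewriting supply in inverse form: P = 22 + 5Q.
Set 182 - 3Q = 22 + 5Q, which gives 160 = 8Q, so Q* = 20 and P* = 182 - 3(20) = 122.
CS = (1/2)(20)(60) = 600 and PS = (1/2)(20)(100) = 1000, so total surplus = 1600.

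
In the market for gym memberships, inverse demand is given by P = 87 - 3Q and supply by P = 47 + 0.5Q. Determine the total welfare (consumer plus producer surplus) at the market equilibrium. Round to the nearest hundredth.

Equilibrium: 87 - 3Q = 47 + 0.5Q, so Q* = 11.4286 and P* = 52.7143.
Total surplus is the full triangle between the curves from 0 to Q*: (1/2)(11.4286)(87 - 47) = 228.5714.

228.57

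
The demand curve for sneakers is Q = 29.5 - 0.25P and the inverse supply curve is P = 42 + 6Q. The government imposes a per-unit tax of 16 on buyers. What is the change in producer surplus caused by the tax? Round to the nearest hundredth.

-65.28

Rewriting demand in inverse form: P = 118 - 4Q.
Without the tax, 118 - 4Q = 42 + 6Q so Q* = 7.6 and P* = 87.6.
A tax on buyers shifts demand down by 16: (118 - 16) - 4Q = 42 + 6Q, so Q_t = 6. Buyers pay P_b = 94; sellers receive P_s = P_b - 16 = 78.
PS falls from (1/2)(7.6)(45.6) = 173.28 to (1/2)(6)(36) = 108, a change of -65.28.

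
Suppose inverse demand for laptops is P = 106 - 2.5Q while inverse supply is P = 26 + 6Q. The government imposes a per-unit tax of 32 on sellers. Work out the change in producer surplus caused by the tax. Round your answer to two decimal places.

Pre-tax equilibrium: 106 - 2.5Q = 26 + 6Q gives Q* = 9.4118, P* = 82.4706.
A tax on sellers shifts supply up by 32: 106 - 2.5Q = 26 + 6Q + 32, so Q_t = 5.6471. Buyers pay P_b = 91.8824; sellers receive P_s = P_b - 32 = 59.8824.
PS falls from (1/2)(9.4118)(56.4706) = 265.7439 to (1/2)(5.6471)(33.8824) = 95.6678, a change of -170.0761.

-170.08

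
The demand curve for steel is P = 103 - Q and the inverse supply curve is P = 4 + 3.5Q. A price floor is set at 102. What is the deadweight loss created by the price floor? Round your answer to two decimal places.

992.25

Without the control, 103 - Q = 4 + 3.5Q so Q* = 22 and P* = 81.
At P = 102, buyers demand (103 - 102)/1 = 1 while sellers would supply more, so the quantity traded is 1 at price 102.
At Q = 1 the demand price is 102 and the supply price is 7.5. Deadweight loss is the triangle between the curves from 1 to 22: (1/2)(102 - 7.5)(22 - 1) = 992.25.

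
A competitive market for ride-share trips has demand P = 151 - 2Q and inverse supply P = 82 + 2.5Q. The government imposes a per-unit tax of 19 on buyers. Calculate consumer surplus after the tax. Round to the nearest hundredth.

123.46

Pre-tax equilibrium: 151 - 2Q = 82 + 2.5Q gives Q* = 15.3333, P* = 120.3333.
With the tax, buyers' net willingness to pay falls by 19: (151 - 19) - 2Q = 82 + 2.5Q, so Q_t = 11.1111. Buyers pay P_b = 128.7778; sellers receive P_s = P_b - 19 = 109.7778.
Consumer surplus is the triangle under demand above P_b: (1/2)(11.1111)(151 - 128.7778) = 123.4568.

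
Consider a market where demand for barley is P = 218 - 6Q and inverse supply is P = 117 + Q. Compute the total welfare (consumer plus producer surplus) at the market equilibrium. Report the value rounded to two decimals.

Set 218 - 6Q = 117 + Q, which gives 101 = 7Q, so Q* = 14.4286 and P* = 218 - 6(14.4286) = 131.4286.
Total surplus is the full triangle between the curves from 0 to Q*: (1/2)(14.4286)(218 - 117) = 728.6429.

728.64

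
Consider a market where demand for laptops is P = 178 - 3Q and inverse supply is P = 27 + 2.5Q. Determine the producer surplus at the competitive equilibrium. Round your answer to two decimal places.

942.19

Setting demand equal to supply, 151 = 5.5Q, so Q* = 27.4545 and P* = 95.6364.
The supply curve's price intercept is 27, so PS = (1/2)(Q*)(P* - 27) = (1/2)(27.4545)(68.6364) = 942.1901.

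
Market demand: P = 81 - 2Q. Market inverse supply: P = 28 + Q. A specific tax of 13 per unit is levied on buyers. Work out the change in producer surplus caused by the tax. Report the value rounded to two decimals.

-67.17

Pre-tax equilibrium: 81 - 2Q = 28 + Q gives Q* = 17.6667, P* = 45.6667.
With the tax, buyers' net willingness to pay falls by 13: (81 - 13) - 2Q = 28 + Q, so Q_t = 13.3333. Buyers pay P_b = 54.3333; sellers receive P_s = P_b - 13 = 41.3333.
Producers lose the trapezoid between P_s and P* out to Q_t plus the triangle from Q_t to Q*: change in PS = 88.8889 - 156.0556 = -67.1667.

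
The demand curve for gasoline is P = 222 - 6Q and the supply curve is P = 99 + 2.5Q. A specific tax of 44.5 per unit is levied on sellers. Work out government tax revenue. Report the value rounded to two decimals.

410.97

Pre-tax equilibrium: 222 - 6Q = 99 + 2.5Q gives Q* = 14.4706, P* = 135.1765.
A tax on sellers shifts supply up by 44.5: 222 - 6Q = 99 + 2.5Q + 44.5, so Q_t = 9.2353. Buyers pay P_b = 166.5882; sellers receive P_s = P_b - 44.5 = 122.0882.
Tax revenue = t x Q_t = 44.5 x 9.2353 = 410.9706.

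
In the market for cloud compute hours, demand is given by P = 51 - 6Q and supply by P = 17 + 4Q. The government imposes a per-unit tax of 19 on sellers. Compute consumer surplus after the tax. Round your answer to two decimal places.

Without the tax, 51 - 6Q = 17 + 4Q so Q* = 3.4 and P* = 30.6.
With the tax, sellers need 19 more per unit: 51 - 6Q = 17 + 4Q + 19, so Q_t = 1.5. Buyers pay P_b = 42; sellers receive P_s = P_b - 19 = 23.
Consumer surplus is the triangle under demand above P_b: (1/2)(1.5)(51 - 42) = 6.75.

6.75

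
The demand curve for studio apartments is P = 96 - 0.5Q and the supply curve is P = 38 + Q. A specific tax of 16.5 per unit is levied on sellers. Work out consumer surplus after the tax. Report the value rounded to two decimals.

191.36

Without the tax, 96 - 0.5Q = 38 + Q so Q* = 38.6667 and P* = 76.6667.
A tax on sellers shifts supply up by 16.5: 96 - 0.5Q = 38 + Q + 16.5, so Q_t = 27.6667. Buyers pay P_b = 82.1667; sellers receive P_s = P_b - 16.5 = 65.6667.
CS = (1/2)(Q_t)(96 - P_b) = (1/2)(27.6667)(13.8333) = 191.3611.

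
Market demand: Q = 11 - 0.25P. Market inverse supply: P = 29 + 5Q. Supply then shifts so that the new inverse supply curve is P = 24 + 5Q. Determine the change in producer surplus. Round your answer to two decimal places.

5.40

Rewriting demand in inverse form: P = 44 - 4Q.
Initial equilibrium: Q_0 = 1.6667, P_0 = 37.3333; CS_0 = (1/2)(1.6667)(6.6667) = 5.5556, PS_0 = (1/2)(1.6667)(8.3333) = 6.9444.
New equilibrium: 44 - 4Q = 24 + 5Q gives Q_1 = 2.2222, P_1 = 35.1111; CS_1 = 9.8765, PS_1 = 12.3457.
Change in producer surplus = 12.3457 - 6.9444 = 5.4012.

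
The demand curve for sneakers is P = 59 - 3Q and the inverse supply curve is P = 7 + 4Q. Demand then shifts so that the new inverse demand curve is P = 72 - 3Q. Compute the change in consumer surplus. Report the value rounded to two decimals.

Initial equilibrium: Q_0 = 7.4286, P_0 = 36.7143; CS_0 = (1/2)(7.4286)(22.2857) = 82.7755, PS_0 = (1/2)(7.4286)(29.7143) = 110.3673.
New equilibrium: 72 - 3Q = 7 + 4Q gives Q_1 = 9.2857, P_1 = 44.1429; CS_1 = 129.3367, PS_1 = 172.449.
Change in consumer surplus = 129.3367 - 82.7755 = 46.5612.

46.56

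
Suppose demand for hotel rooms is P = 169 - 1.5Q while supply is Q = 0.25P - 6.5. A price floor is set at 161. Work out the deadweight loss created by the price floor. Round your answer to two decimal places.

Rewriting supply in inverse form: P = 26 + 4Q.
Free-market equilibrium: 169 - 1.5Q = 26 + 4Q gives Q* = 26, P* = 130.
At P = 161, buyers demand (169 - 161)/1.5 = 5.3333 while sellers would supply more, so the quantity traded is 5.3333 at price 161.
At Q = 5.3333 the demand price is 161 and the supply price is 47.3333. Deadweight loss is the triangle between the curves from 5.3333 to 26: (1/2)(161 - 47.3333)(26 - 5.3333) = 1174.5556.

1174.56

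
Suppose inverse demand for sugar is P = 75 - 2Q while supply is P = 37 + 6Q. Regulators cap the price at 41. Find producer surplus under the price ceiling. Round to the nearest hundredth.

1.33

Without the control, 75 - 2Q = 37 + 6Q so Q* = 4.75 and P* = 65.5.
At P = 41, sellers supply (41 - 37)/6 = 0.6667 while buyers want more, so the quantity traded is 0.6667 at price 41.
PS is the triangle above supply below 41: (1/2)(0.6667)(41 - 37) = 1.3333.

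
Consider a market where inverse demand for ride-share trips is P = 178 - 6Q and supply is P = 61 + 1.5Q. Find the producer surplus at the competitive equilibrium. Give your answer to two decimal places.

182.52

Setting demand equal to supply, 117 = 7.5Q, so Q* = 15.6 and P* = 84.4.
Producer surplus is the triangle above supply below P*: (1/2)(15.6)(84.4 - 61) = (1/2)(15.6)(23.4) = 182.52.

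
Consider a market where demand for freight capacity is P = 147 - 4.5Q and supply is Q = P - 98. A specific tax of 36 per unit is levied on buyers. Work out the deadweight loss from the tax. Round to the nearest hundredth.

Rewriting supply in inverse form: P = 98 + Q.
Without the tax, 147 - 4.5Q = 98 + Q so Q* = 8.9091 and P* = 106.9091.
A tax on buyers shifts demand down by 36: (147 - 36) - 4.5Q = 98 + Q, so Q_t = 2.3636. Buyers pay P_b = 136.3636; sellers receive P_s = P_b - 36 = 100.3636.
Deadweight loss is the triangle between the curves from Q_t to Q*: (1/2)(8.9091 - 2.3636)(36) = 117.8182.

117.82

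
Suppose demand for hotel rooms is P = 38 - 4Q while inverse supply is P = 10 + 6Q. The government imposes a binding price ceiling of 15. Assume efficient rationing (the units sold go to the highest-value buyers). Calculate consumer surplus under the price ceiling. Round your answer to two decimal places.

Without the control, 38 - 4Q = 10 + 6Q so Q* = 2.8 and P* = 26.8.
At P = 15, sellers supply (15 - 10)/6 = 0.8333 while buyers want more, so the quantity traded is 0.8333 at price 15.
The demand price at Q = 0.8333 is 34.6667. CS is the trapezoid between demand and 15 over [0, 0.8333]: (1/2)[(38 - 15) + (34.6667 - 15)](0.8333) = 17.7778.

17.78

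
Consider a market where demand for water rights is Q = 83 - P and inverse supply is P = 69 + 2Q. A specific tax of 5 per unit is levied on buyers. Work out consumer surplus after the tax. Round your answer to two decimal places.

Rewriting demand in inverse form: P = 83 - Q.
Pre-tax equilibrium: 83 - Q = 69 + 2Q gives Q* = 4.6667, P* = 78.3333.
With the tax, buyers' net willingness to pay falls by 5: (83 - 5) - Q = 69 + 2Q, so Q_t = 3. Buyers pay P_b = 80; sellers receive P_s = P_b - 5 = 75.
CS = (1/2)(Q_t)(83 - P_b) = (1/2)(3)(3) = 4.5.

4.50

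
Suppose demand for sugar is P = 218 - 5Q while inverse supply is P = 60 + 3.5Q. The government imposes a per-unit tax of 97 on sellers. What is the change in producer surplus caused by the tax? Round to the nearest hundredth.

Without the tax, 218 - 5Q = 60 + 3.5Q so Q* = 18.5882 and P* = 125.0588.
A tax on sellers shifts supply up by 97: 218 - 5Q = 60 + 3.5Q + 97, so Q_t = 7.1765. Buyers pay P_b = 182.1176; sellers receive P_s = P_b - 97 = 85.1176.
Producers lose the trapezoid between P_s and P* out to Q_t plus the triangle from Q_t to Q*: change in PS = 90.128 - 604.6644 = -514.5363.

-514.54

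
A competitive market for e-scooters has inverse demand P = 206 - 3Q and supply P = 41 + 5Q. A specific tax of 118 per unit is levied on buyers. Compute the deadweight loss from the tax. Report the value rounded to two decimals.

870.25

Without the tax, 206 - 3Q = 41 + 5Q so Q* = 20.625 and P* = 144.125.
With the tax, buyers' net willingness to pay falls by 118: (206 - 118) - 3Q = 41 + 5Q, so Q_t = 5.875. Buyers pay P_b = 188.375; sellers receive P_s = P_b - 118 = 70.375.
Deadweight loss is the triangle between the curves from Q_t to Q*: (1/2)(20.625 - 5.875)(118) = 870.25.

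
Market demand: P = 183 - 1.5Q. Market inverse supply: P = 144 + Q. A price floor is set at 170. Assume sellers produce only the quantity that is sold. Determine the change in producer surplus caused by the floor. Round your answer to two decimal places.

Free-market equilibrium: 183 - 1.5Q = 144 + Q gives Q* = 15.6, P* = 159.6.
At P = 170, buyers demand (183 - 170)/1.5 = 8.6667 while sellers would supply more, so the quantity traded is 8.6667 at price 170.
PS goes from (1/2)(15.6)(15.6) = 121.68 to 187.7778 (computed as (170 - 144)(8.6667) - (1/2)(1)(8.6667)^2), a change of 66.0978.

66.10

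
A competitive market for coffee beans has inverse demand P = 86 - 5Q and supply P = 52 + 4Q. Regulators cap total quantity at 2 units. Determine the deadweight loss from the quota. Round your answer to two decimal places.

14.22

Without the quota, 86 - 5Q = 52 + 4Q gives Q* = 3.7778.
At Q = 2 the demand price is 86 - 5(2) = 76 and the supply price is 52 + 4(2) = 60.
Deadweight loss is the triangle between the curves from 2 to 3.7778: (1/2)(76 - 60)(3.7778 - 2) = 14.2222.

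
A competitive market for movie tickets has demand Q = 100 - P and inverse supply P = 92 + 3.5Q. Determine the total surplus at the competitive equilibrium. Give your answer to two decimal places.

7.11

Rewriting demand in inverse form: P = 100 - Q.
Setting demand equal to supply, 8 = 4.5Q, so Q* = 1.7778 and P* = 98.2222.
Total surplus is the full triangle between the curves from 0 to Q*: (1/2)(1.7778)(100 - 92) = 7.1111.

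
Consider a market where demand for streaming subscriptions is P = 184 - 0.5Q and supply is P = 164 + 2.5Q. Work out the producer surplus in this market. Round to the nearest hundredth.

Set 184 - 0.5Q = 164 + 2.5Q, which gives 20 = 3Q, so Q* = 6.6667 and P* = 184 - 0.5(6.6667) = 180.6667.
Producer surplus is the triangle above supply below P*: (1/2)(6.6667)(180.6667 - 164) = (1/2)(6.6667)(16.6667) = 55.5556.

55.56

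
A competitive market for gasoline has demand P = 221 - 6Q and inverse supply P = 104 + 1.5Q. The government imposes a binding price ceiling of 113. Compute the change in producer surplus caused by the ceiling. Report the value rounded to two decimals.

Without the control, 221 - 6Q = 104 + 1.5Q so Q* = 15.6 and P* = 127.4.
At the ceiling price 113, quantity supplied is (113 - 104)/1.5 = 6; supply is the short side, so Q = 6 trades at P = 113.
PS goes from (1/2)(15.6)(23.4) = 182.52 to 27 (computed as (113 - 104)(6) - (1/2)(1.5)(6)^2), a change of -155.52.

-155.52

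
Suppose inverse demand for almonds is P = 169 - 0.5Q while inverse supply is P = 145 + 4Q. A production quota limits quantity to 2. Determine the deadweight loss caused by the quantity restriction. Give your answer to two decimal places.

25.00

Unrestricted equilibrium: Q* = (169 - 145)/(0.5 + 4) = 5.3333.
At Q = 2 the demand price is 169 - 0.5(2) = 168 and the supply price is 145 + 4(2) = 153.
Deadweight loss is the triangle between the curves from 2 to 5.3333: (1/2)(168 - 153)(5.3333 - 2) = 25.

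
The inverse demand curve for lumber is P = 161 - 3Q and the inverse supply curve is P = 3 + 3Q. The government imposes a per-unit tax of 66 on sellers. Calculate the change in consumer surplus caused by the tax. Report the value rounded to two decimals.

-687.50

Without the tax, 161 - 3Q = 3 + 3Q so Q* = 26.3333 and P* = 82.
With the tax, sellers need 66 more per unit: 161 - 3Q = 3 + 3Q + 66, so Q_t = 15.3333. Buyers pay P_b = 115; sellers receive P_s = P_b - 66 = 49.
CS falls from (1/2)(26.3333)(79) = 1040.1667 to (1/2)(15.3333)(46) = 352.6667, a change of -687.5.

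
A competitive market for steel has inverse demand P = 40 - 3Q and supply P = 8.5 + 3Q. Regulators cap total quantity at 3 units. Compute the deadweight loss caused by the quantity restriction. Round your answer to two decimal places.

15.19

Without the quota, 40 - 3Q = 8.5 + 3Q gives Q* = 5.25.
At Q = 3 the demand price is 40 - 3(3) = 31 and the supply price is 8.5 + 3(3) = 17.5.
Deadweight loss is the triangle between the curves from 3 to 5.25: (1/2)(31 - 17.5)(5.25 - 3) = 15.1875.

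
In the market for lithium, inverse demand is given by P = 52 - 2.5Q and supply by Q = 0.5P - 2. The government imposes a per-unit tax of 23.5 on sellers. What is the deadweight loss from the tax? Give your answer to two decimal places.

61.36

Rewriting supply in inverse form: P = 4 + 2Q.
Pre-tax equilibrium: 52 - 2.5Q = 4 + 2Q gives Q* = 10.6667, P* = 25.3333.
A tax on sellers shifts supply up by 23.5: 52 - 2.5Q = 4 + 2Q + 23.5, so Q_t = 5.4444. Buyers pay P_b = 38.3889; sellers receive P_s = P_b - 23.5 = 14.8889.
The welfare triangle lost has base Q* - Q_t = 5.2222 and height t = 23.5, so DWL = (1/2)(5.2222)(23.5) = 61.3611.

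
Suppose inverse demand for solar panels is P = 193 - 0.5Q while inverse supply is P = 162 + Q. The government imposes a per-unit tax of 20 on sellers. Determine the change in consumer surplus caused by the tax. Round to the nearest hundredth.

Without the tax, 193 - 0.5Q = 162 + Q so Q* = 20.6667 and P* = 182.6667.
With the tax, sellers need 20 more per unit: 193 - 0.5Q = 162 + Q + 20, so Q_t = 7.3333. Buyers pay P_b = 189.3333; sellers receive P_s = P_b - 20 = 169.3333.
Consumers lose the trapezoid between P* and P_b out to Q_t plus the triangle from Q_t to Q*: change in CS = 13.4444 - 106.7778 = -93.3333.

-93.33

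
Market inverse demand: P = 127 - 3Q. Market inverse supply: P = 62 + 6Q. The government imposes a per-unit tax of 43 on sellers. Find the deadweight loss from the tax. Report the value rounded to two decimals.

102.72

Without the tax, 127 - 3Q = 62 + 6Q so Q* = 7.2222 and P* = 105.3333.
A tax on sellers shifts supply up by 43: 127 - 3Q = 62 + 6Q + 43, so Q_t = 2.4444. Buyers pay P_b = 119.6667; sellers receive P_s = P_b - 43 = 76.6667.
The welfare triangle lost has base Q* - Q_t = 4.7778 and height t = 43, so DWL = (1/2)(4.7778)(43) = 102.7222.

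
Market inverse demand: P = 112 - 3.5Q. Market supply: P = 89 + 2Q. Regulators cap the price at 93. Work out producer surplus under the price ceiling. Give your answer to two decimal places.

4.00

Free-market equilibrium: 112 - 3.5Q = 89 + 2Q gives Q* = 4.1818, P* = 97.3636.
At P = 93, sellers supply (93 - 89)/2 = 2 while buyers want more, so the quantity traded is 2 at price 93.
PS is the triangle above supply below 93: (1/2)(2)(93 - 89) = 4.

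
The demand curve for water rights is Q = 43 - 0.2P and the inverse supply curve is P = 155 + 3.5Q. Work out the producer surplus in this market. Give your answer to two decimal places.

87.20

Rewriting demand in inverse form: P = 215 - 5Q.
Equilibrium: 215 - 5Q = 155 + 3.5Q, so Q* = 7.0588 and P* = 179.7059.
The supply curve's price intercept is 155, so PS = (1/2)(Q*)(P* - 155) = (1/2)(7.0588)(24.7059) = 87.1972.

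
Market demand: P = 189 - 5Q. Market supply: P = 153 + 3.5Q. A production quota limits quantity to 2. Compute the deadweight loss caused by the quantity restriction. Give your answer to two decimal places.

21.24

Unrestricted equilibrium: Q* = (189 - 153)/(5 + 3.5) = 4.2353.
At Q = 2 the demand price is 189 - 5(2) = 179 and the supply price is 153 + 3.5(2) = 160.
DWL = (1/2)(gap between curves at 2) x (Q* - 2) = (1/2)(19)(2.2353) = 21.2353.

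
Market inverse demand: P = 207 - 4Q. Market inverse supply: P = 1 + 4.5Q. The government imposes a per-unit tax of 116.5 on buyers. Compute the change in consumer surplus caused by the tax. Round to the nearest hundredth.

Without the tax, 207 - 4Q = 1 + 4.5Q so Q* = 24.2353 and P* = 110.0588.
With the tax, buyers' net willingness to pay falls by 116.5: (207 - 116.5) - 4Q = 1 + 4.5Q, so Q_t = 10.5294. Buyers pay P_b = 164.8824; sellers receive P_s = P_b - 116.5 = 48.3824.
Consumers lose the trapezoid between P* and P_b out to Q_t plus the triangle from Q_t to Q*: change in CS = 221.737 - 1174.699 = -952.9619.

-952.96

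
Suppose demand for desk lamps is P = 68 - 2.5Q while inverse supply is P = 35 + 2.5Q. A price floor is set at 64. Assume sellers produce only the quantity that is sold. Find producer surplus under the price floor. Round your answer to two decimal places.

Without the control, 68 - 2.5Q = 35 + 2.5Q so Q* = 6.6 and P* = 51.5.
At P = 64, buyers demand (68 - 64)/2.5 = 1.6 while sellers would supply more, so the quantity traded is 1.6 at price 64.
The supply price at Q = 1.6 is 39. PS is the trapezoid between 64 and supply over [0, 1.6]: (1/2)[(64 - 35) + (64 - 39)](1.6) = 43.2.

43.20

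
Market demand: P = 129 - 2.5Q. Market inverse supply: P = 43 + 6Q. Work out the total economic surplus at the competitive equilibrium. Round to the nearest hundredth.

Set 129 - 2.5Q = 43 + 6Q, which gives 86 = 8.5Q, so Q* = 10.1176 and P* = 129 - 2.5(10.1176) = 103.7059.
CS = (1/2)(10.1176)(25.2941) = 127.9585 and PS = (1/2)(10.1176)(60.7059) = 307.1003, so total surplus = 435.0588.

435.06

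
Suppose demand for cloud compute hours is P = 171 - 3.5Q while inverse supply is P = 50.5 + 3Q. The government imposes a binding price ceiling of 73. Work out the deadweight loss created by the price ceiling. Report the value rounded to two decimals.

Without the control, 171 - 3.5Q = 50.5 + 3Q so Q* = 18.5385 and P* = 106.1154.
At P = 73, sellers supply (73 - 50.5)/3 = 7.5 while buyers want more, so the quantity traded is 7.5 at price 73.
The lost-trades triangle has base Q* - 7.5 = 11.0385 and height equal to the gap between the curves at Q = 7.5, which is 144.75 - 73 = 71.75. DWL = (1/2)(11.0385)(71.75) = 396.0048.

396.00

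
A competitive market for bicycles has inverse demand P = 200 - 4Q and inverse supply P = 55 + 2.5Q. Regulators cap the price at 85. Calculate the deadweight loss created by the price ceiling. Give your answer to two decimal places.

Free-market equilibrium: 200 - 4Q = 55 + 2.5Q gives Q* = 22.3077, P* = 110.7692.
At P = 85, sellers supply (85 - 55)/2.5 = 12 while buyers want more, so the quantity traded is 12 at price 85.
At Q = 12 the demand price is 152 and the supply price is 85. Deadweight loss is the triangle between the curves from 12 to 22.3077: (1/2)(152 - 85)(22.3077 - 12) = 345.3077.

345.31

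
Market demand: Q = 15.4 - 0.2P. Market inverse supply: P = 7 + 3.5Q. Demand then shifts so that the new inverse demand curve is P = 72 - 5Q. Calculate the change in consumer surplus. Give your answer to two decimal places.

Rewriting demand in inverse form: P = 77 - 5Q.
Initial equilibrium: Q_0 = 8.2353, P_0 = 35.8235; CS_0 = (1/2)(8.2353)(41.1765) = 169.5502, PS_0 = (1/2)(8.2353)(28.8235) = 118.6851.
New equilibrium: 72 - 5Q = 7 + 3.5Q gives Q_1 = 7.6471, P_1 = 33.7647; CS_1 = 146.1938, PS_1 = 102.3356.
Change in consumer surplus = 146.1938 - 169.5502 = -23.3564.

-23.36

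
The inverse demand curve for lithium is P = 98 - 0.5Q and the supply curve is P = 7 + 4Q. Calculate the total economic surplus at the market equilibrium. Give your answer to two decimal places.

920.11

Setting demand equal to supply, 91 = 4.5Q, so Q* = 20.2222 and P* = 87.8889.
Total surplus is the full triangle between the curves from 0 to Q*: (1/2)(20.2222)(98 - 7) = 920.1111.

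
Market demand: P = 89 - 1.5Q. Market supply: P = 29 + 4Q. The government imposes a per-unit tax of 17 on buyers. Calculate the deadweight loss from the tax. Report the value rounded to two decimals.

Pre-tax equilibrium: 89 - 1.5Q = 29 + 4Q gives Q* = 10.9091, P* = 72.6364.
A tax on buyers shifts demand down by 17: (89 - 17) - 1.5Q = 29 + 4Q, so Q_t = 7.8182. Buyers pay P_b = 77.2727; sellers receive P_s = P_b - 17 = 60.2727.
The welfare triangle lost has base Q* - Q_t = 3.0909 and height t = 17, so DWL = (1/2)(3.0909)(17) = 26.2727.

26.27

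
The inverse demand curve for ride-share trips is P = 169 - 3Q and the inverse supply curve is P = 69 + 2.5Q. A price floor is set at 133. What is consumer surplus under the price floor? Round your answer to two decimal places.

Without the control, 169 - 3Q = 69 + 2.5Q so Q* = 18.1818 and P* = 114.4545.
At P = 133, buyers demand (169 - 133)/3 = 12 while sellers would supply more, so the quantity traded is 12 at price 133.
CS is the triangle under demand above 133: (1/2)(12)(169 - 133) = 216.

216.00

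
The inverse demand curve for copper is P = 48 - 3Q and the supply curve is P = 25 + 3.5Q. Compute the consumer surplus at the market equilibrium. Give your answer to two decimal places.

18.78

Equilibrium: 48 - 3Q = 25 + 3.5Q, so Q* = 3.5385 and P* = 37.3846.
Consumer surplus is the triangle under demand above P*: (1/2)(3.5385)(48 - 37.3846) = (1/2)(3.5385)(10.6154) = 18.7811.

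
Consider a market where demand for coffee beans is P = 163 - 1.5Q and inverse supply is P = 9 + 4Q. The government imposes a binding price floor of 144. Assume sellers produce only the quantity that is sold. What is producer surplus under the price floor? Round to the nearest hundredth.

1389.11

Free-market equilibrium: 163 - 1.5Q = 9 + 4Q gives Q* = 28, P* = 121.
At P = 144, buyers demand (163 - 144)/1.5 = 12.6667 while sellers would supply more, so the quantity traded is 12.6667 at price 144.
The supply price at Q = 12.6667 is 59.6667. PS is the trapezoid between 144 and supply over [0, 12.6667]: (1/2)[(144 - 9) + (144 - 59.6667)](12.6667) = 1389.1111.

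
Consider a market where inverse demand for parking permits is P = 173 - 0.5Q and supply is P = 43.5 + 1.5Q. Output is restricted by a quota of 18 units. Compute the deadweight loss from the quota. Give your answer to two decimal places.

2185.56

Unrestricted equilibrium: Q* = (173 - 43.5)/(0.5 + 1.5) = 64.75.
At Q = 18 the demand price is 173 - 0.5(18) = 164 and the supply price is 43.5 + 1.5(18) = 70.5.
DWL = (1/2)(gap between curves at 18) x (Q* - 18) = (1/2)(93.5)(46.75) = 2185.5625.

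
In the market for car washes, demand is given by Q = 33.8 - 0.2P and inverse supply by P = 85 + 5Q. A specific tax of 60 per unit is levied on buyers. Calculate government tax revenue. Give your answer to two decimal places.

Rewriting demand in inverse form: P = 169 - 5Q.
Without the tax, 169 - 5Q = 85 + 5Q so Q* = 8.4 and P* = 127.
A tax on buyers shifts demand down by 60: (169 - 60) - 5Q = 85 + 5Q, so Q_t = 2.4. Buyers pay P_b = 157; sellers receive P_s = P_b - 60 = 97.
Revenue is the tax times quantity traded: 60 x 2.4 = 144.

144.00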